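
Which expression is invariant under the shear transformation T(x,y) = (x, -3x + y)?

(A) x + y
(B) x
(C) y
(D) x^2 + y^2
B

Under the shear T(x,y) = (x, -3x + y):
Substitute the transformed coordinates into each option and compare with the original:
(A) x + y  ->  (x) + (-3x + y) = -2x + y   [differs from x + y: not invariant]
(B) x  ->  (x) = x   [equals x: invariant]
(C) y  ->  (-3x + y) = -3x + y   [differs from y: not invariant]
(D) x^2 + y^2  ->  (x)^2 + (-3x + y)^2 = 10x^2 - 6xy + y^2   [differs from x^2 + y^2: not invariant]

Only option (B), x, is unchanged by the transformation.
A vertical shear moves points parallel to the y-axis, so the x-coordinate (and any function of x alone) is unchanged.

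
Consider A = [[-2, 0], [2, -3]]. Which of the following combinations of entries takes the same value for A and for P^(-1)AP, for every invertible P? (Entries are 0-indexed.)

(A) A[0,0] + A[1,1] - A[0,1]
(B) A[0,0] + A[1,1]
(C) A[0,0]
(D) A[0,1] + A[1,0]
B

A[0,0] + A[1,1] is the trace of A. By the cyclic property of the trace, tr(P^(-1)AP) = tr(APP^(-1)) = tr(A), so it is the same for every matrix similar to A.

The other combinations are not similarity invariants. For example, take P = [[1, 2], [0, 1]] (det P = 1), so P^(-1) = [[1, -2], [0, 1]] and
B = P^(-1)AP = [[-6, -6], [2, 1]].
Evaluating each option on A and on B:
(A) A[0,0] + A[1,1] - A[0,1]: -5 for A, 1 for B -> changes
(B) A[0,0] + A[1,1]: -5 for A, -5 for B -> unchanged
(C) A[0,0]: -2 for A, -6 for B -> changes
(D) A[0,1] + A[1,0]: 2 for A, -4 for B -> changes

Only (B) A[0,0] + A[1,1] = -5 survives (and it does so for every P, not just this one), so it is the invariant.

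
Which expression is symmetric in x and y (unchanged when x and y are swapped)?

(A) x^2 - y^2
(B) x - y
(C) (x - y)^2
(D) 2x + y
C

A symmetric expression is unchanged when the variables are permuted; here the transformation to test is the swap (x, y) -> (y, x).
Substitute the transformed coordinates into each option and compare with the original:
(A) x^2 - y^2  ->  (y)^2 - (x)^2 = -x^2 + y^2   [differs from x^2 - y^2: not invariant]
(B) x - y  ->  (y) - (x) = -x + y   [differs from x - y: not invariant]
(C) (x - y)^2  ->  ((y) - (x))^2 = x^2 - 2xy + y^2   [equals (x - y)^2: invariant]
(D) 2x + y  ->  2(y) + (x) = x + 2y   [differs from 2x + y: not invariant]

Only option (C), (x - y)^2, is unchanged by the transformation.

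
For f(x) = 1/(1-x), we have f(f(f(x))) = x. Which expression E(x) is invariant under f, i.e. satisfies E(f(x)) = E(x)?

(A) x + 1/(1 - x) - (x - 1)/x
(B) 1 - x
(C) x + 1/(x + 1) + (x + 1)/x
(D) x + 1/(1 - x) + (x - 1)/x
D

Replace x by f(x) = 1/(1 - x) in each option and simplify. As a quick numerical cross-check, also compare E(3) with E(f(3)) = E(-1/2).

(A) x + 1/(1 - x) - (x - 1)/x  ->  (1/(1 - x)) + 1/(1 - (1/(1 - x))) - ((1/(1 - x)) - 1)/(1/(1 - x)) = (x^2(1 - x) - x + (x - 1)^2)/(x(x - 1)); check: E(3) = 11/6 but E(-1/2) = -17/6.   [not invariant]
(B) 1 - x  ->  1 - (1/(1 - x)) = x/(x - 1); check: E(3) = -2 but E(-1/2) = 3/2.   [not invariant]
(C) x + 1/(x + 1) + (x + 1)/x  ->  (1/(1 - x)) + 1/((1/(1 - x)) + 1) + ((1/(1 - x)) + 1)/(1/(1 - x)) = (-x^3 + 6x^2 - 11x + 7)/(x^2 - 3x + 2); check: E(3) = 55/12 but E(-1/2) = 1/2.   [not invariant]
(D) x + 1/(1 - x) + (x - 1)/x  ->  (1/(1 - x)) + 1/(1 - (1/(1 - x))) + ((1/(1 - x)) - 1)/(1/(1 - x)), which simplifies back to x + 1/(1 - x) + (x - 1)/x; check: E(3) = 19/6, E(-1/2) = 19/6.   [invariant]

Only (D) is unchanged. Indeed f(f(x)) = 1/(1 - 1/(1-x)) = (1-x)/(-x) = (x-1)/x, so E(x) = x + f(x) + f(f(x)) is the sum over the whole 3-cycle; applying f just permutes the three terms cyclically (x -> f(x) -> f(f(x)) -> x), leaving the sum unchanged.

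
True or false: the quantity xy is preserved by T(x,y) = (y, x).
True

Substitute T(x,y) = (y, x) into the expression and compare with the original.

Original: xy
After applying T: (y)(x) = xy

This is identical to the original xy, so the expression is invariant.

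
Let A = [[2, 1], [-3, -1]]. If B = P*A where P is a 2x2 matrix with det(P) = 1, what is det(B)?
1

By the multiplicative property of determinants, det(B) = det(P*A) = det(P) * det(A) = det(A),
so the determinant is invariant under multiplication by any determinant-1 matrix; we just need det(A).

det(A) = (2)(-1) - (1)(-3) = -2 - (-3) = 1

Therefore det(B) = 1 * 1 = 1.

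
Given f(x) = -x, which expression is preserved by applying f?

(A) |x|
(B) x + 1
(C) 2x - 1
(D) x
A

For f(x) = -x:
Applying f replaces x by -x. Since |-x| = |x|, the absolute value is unchanged by f, whereas x -> -x, 2x - 1 -> -2x - 1 and x + 1 -> -x + 1 all change.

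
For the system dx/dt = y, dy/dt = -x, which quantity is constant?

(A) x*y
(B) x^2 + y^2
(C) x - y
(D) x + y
B

A first integral I satisfies dI/dt = 0 along every solution. Differentiate each option and use the equation of motion:
(A) d/dt[x*y] = (dx/dt)y + x(dy/dt) = y^2 - x^2, not identically 0
(B) d/dt[x^2 + y^2] = 2x*dx/dt + 2y*dy/dt = 2x*y + 2y*(-x) = 0
(C) d/dt[x - y] = y - (-x) = x + y, not identically 0
(D) d/dt[x + y] = y + (-x) = y - x, not identically 0

Only (B) has zero time-derivative. So x^2 + y^2 (the squared radius; trajectories are circles) is the conserved quantity.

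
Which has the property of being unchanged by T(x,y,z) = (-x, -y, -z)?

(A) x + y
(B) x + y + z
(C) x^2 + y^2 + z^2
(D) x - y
C

Apply T(x,y,z) = (-x, -y, -z) to each option, i.e. replace (x, y, z) by the transformed coordinates.
Substitute the transformed coordinates into each option and compare with the original:
(A) x + y  ->  (-x) + (-y) = -x - y   [differs from x + y: not invariant]
(B) x + y + z  ->  (-x) + (-y) + (-z) = -x - y - z   [differs from x + y + z: not invariant]
(C) x^2 + y^2 + z^2  ->  (-x)^2 + (-y)^2 + (-z)^2 = x^2 + y^2 + z^2   [equals x^2 + y^2 + z^2: invariant]
(D) x - y  ->  (-x) - (-y) = -x + y   [differs from x - y: not invariant]

Only option (C), x^2 + y^2 + z^2, is unchanged by the transformation.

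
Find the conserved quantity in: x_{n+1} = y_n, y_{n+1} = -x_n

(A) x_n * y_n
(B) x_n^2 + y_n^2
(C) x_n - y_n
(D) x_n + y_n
B

For the recurrence x_{n+1} = y_n, y_{n+1} = -x_n:

x_{n+1}^2 + y_{n+1}^2 = y_n^2 + (-x_n)^2 = x_n^2 + y_n^2
The sum of squares is conserved (like energy in a harmonic oscillator).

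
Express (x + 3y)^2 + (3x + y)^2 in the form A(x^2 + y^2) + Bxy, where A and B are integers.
10(x^2 + y^2) + 12xy

Expanding: (x + 3y)^2 = x^2 + 6xy + 9y^2
(3x + y)^2 = 9x^2 + 6xy + y^2
Sum = (1+9)(x^2+y^2) + 12xy = 10(x^2 + y^2) + 12xy
This is symmetric in x and y.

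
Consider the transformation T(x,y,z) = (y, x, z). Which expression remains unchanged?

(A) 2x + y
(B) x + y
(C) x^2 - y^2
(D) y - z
B

Apply T(x,y,z) = (y, x, z) to each option, i.e. replace (x, y, z) by the transformed coordinates.
Substitute the transformed coordinates into each option and compare with the original:
(A) 2x + y  ->  2(y) + (x) = x + 2y   [differs from 2x + y: not invariant]
(B) x + y  ->  (y) + (x) = x + y   [equals x + y: invariant]
(C) x^2 - y^2  ->  (y)^2 - (x)^2 = -x^2 + y^2   [differs from x^2 - y^2: not invariant]
(D) y - z  ->  (x) - (z) = x - z   [differs from y - z: not invariant]

Only option (B), x + y, is unchanged by the transformation.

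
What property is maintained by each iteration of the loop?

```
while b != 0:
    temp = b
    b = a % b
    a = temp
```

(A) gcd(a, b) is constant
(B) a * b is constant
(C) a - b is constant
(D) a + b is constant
A

A loop invariant must hold before the first iteration and be re-established by every execution of the body.

(A) gcd(a, b) is constant: One iteration replaces (a, b) by (b, a mod b). Since a mod b = a - q*b for an integer q, any common divisor of a and b divides b and a mod b, and conversely; hence gcd(b, a mod b) = gcd(a, b). For instance (13, 11) -> (11, 2) keeps gcd = 1. At exit b = 0 and a = gcd of the original inputs.

The other options fail:
(B) a * b is constant: e.g. (a, b) = (13, 11) -> (11, 2): the product goes from 143 to 22.
(C) a - b is constant: e.g. (a, b) = (13, 11) -> (11, 2): the difference goes from 2 to 9.
(D) a + b is constant: e.g. (a, b) = (13, 11) -> (11, 2): the sum goes from 24 to 13.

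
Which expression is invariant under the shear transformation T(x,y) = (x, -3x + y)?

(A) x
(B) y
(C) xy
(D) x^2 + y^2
A

Under the shear T(x,y) = (x, -3x + y):
Substitute the transformed coordinates into each option and compare with the original:
(A) x  ->  (x) = x   [equals x: invariant]
(B) y  ->  (-3x + y) = -3x + y   [differs from y: not invariant]
(C) xy  ->  (x)(-3x + y) = -3x^2 + xy   [differs from xy: not invariant]
(D) x^2 + y^2  ->  (x)^2 + (-3x + y)^2 = 10x^2 - 6xy + y^2   [differs from x^2 + y^2: not invariant]

Only option (A), x, is unchanged by the transformation.
A vertical shear moves points parallel to the y-axis, so the x-coordinate (and any function of x alone) is unchanged.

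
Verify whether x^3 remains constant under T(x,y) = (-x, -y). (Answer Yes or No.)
No

Substitute T(x,y) = (-x, -y) into the expression and compare with the original.

Original: x^3
After applying T: (-x)^3 = -x^3

This differs from the original x^3 (difference: -2x^3), so the expression is NOT invariant.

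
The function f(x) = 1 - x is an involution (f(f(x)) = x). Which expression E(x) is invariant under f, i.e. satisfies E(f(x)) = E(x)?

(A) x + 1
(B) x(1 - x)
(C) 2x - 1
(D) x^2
B

Replace x by f(x) = 1 - x in each option and simplify. As a quick numerical cross-check, also compare E(3) with E(f(3)) = E(-2).

(A) x + 1  ->  (1 - x) + 1 = 2 - x; check: E(3) = 4 but E(-2) = -1.   [not invariant]
(B) x(1 - x)  ->  (1 - x)(1 - (1 - x)), which simplifies back to x(1 - x); check: E(3) = -6, E(-2) = -6.   [invariant]
(C) 2x - 1  ->  2(1 - x) - 1 = 1 - 2x; check: E(3) = 5 but E(-2) = -5.   [not invariant]
(D) x^2  ->  (1 - x)^2 = (x - 1)^2; check: E(3) = 9 but E(-2) = 4.   [not invariant]

Only (B) is unchanged. E is symmetric under swapping x with f(x) = 1 - x, which is exactly what an involution does.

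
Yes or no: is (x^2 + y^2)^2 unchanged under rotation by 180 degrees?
Yes

Applying rotation by 180 degrees: x' = x*cos(180 degrees) - y*sin(180 degrees) = -x, y' = x*sin(180 degrees) + y*cos(180 degrees) = -y

Substituting into (x^2 + y^2)^2:
((-x)^2 + (-y)^2)^2
= x^4 + 2x^2y^2 + y^4 = (x^2 + y^2)^2

This equals the original expression (x^2 + y^2)^2, so it IS invariant.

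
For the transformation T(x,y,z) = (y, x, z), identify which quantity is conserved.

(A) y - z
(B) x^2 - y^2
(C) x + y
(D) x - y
C

Apply T(x,y,z) = (y, x, z) to each option, i.e. replace (x, y, z) by the transformed coordinates.
Substitute the transformed coordinates into each option and compare with the original:
(A) y - z  ->  (x) - (z) = x - z   [differs from y - z: not invariant]
(B) x^2 - y^2  ->  (y)^2 - (x)^2 = -x^2 + y^2   [differs from x^2 - y^2: not invariant]
(C) x + y  ->  (y) + (x) = x + y   [equals x + y: invariant]
(D) x - y  ->  (y) - (x) = -x + y   [differs from x - y: not invariant]

Only option (C), x + y, is unchanged by the transformation.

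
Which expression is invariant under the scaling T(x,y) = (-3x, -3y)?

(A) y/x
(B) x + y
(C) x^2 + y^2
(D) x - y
A

Under the uniform scaling T(x,y) = (-3x, -3y):
Substitute the transformed coordinates into each option and compare with the original:
(A) y/x  ->  (-3y)/(-3x) = y/x   [equals y/x: invariant]
(B) x + y  ->  (-3x) + (-3y) = -3x - 3y   [differs from x + y: not invariant]
(C) x^2 + y^2  ->  (-3x)^2 + (-3y)^2 = 9x^2 + 9y^2   [differs from x^2 + y^2: not invariant]
(D) x - y  ->  (-3x) - (-3y) = -3x + 3y   [differs from x - y: not invariant]

Only option (A), y/x, is unchanged by the transformation.
The common factor -3 cancels in a ratio of coordinates, while sums, products and sums of squares pick up factors of -3 or 9.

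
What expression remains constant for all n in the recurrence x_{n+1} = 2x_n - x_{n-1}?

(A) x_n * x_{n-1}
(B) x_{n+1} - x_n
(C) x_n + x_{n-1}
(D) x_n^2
B

For the recurrence x_{n+1} = 2x_n - x_{n-1}:

If x_{n+1} = 2x_n - x_{n-1}, then:
x_{n+1} - x_n = x_n - x_{n-1}
The first difference is constant throughout the sequence.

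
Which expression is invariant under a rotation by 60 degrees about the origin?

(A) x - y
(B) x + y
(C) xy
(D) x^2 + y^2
D

A rotation by 60 degrees sends (x, y) to (x/2 - sqrt(3)y/2, sqrt(3)x/2 + y/2).
Substitute the transformed coordinates into each option and compare with the original:
(A) x - y  ->  (x/2 - sqrt(3)y/2) - (sqrt(3)x/2 + y/2) = -sqrt(3)x/2 + x/2 - sqrt(3)y/2 - y/2   [differs from x - y: not invariant]
(B) x + y  ->  (x/2 - sqrt(3)y/2) + (sqrt(3)x/2 + y/2) = x/2 + sqrt(3)x/2 - sqrt(3)y/2 + y/2   [differs from x + y: not invariant]
(C) xy  ->  (x/2 - sqrt(3)y/2)(sqrt(3)x/2 + y/2) = sqrt(3)x^2/4 - xy/2 - sqrt(3)y^2/4   [differs from xy: not invariant]
(D) x^2 + y^2  ->  (x/2 - sqrt(3)y/2)^2 + (sqrt(3)x/2 + y/2)^2 = x^2 + y^2   [equals x^2 + y^2: invariant]

Only option (D), x^2 + y^2, is unchanged by the transformation.
Geometrically, x^2 + y^2 is the squared distance from the origin, which every rotation about the origin preserves.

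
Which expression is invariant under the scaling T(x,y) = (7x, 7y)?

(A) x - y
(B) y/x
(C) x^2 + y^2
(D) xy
B

Under the uniform scaling T(x,y) = (7x, 7y):
Substitute the transformed coordinates into each option and compare with the original:
(A) x - y  ->  (7x) - (7y) = 7x - 7y   [differs from x - y: not invariant]
(B) y/x  ->  (7y)/(7x) = y/x   [equals y/x: invariant]
(C) x^2 + y^2  ->  (7x)^2 + (7y)^2 = 49x^2 + 49y^2   [differs from x^2 + y^2: not invariant]
(D) xy  ->  (7x)(7y) = 49xy   [differs from xy: not invariant]

Only option (B), y/x, is unchanged by the transformation.
The common factor 7 cancels in a ratio of coordinates, while sums, products and sums of squares pick up factors of 7 or 49.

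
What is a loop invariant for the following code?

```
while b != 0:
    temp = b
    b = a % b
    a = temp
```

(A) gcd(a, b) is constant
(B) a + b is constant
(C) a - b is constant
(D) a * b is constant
A

A loop invariant must hold before the first iteration and be re-established by every execution of the body.

(A) gcd(a, b) is constant: One iteration replaces (a, b) by (b, a mod b). Since a mod b = a - q*b for an integer q, any common divisor of a and b divides b and a mod b, and conversely; hence gcd(b, a mod b) = gcd(a, b). For instance (14, 8) -> (8, 6) keeps gcd = 2. At exit b = 0 and a = gcd of the original inputs.

The other options fail:
(B) a + b is constant: e.g. (a, b) = (14, 8) -> (8, 6): the sum goes from 22 to 14.
(C) a - b is constant: e.g. (a, b) = (14, 8) -> (8, 6): the difference goes from 6 to 2.
(D) a * b is constant: e.g. (a, b) = (14, 8) -> (8, 6): the product goes from 112 to 48.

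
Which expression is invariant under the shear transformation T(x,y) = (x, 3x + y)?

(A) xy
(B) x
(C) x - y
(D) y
B

Under the shear T(x,y) = (x, 3x + y):
Substitute the transformed coordinates into each option and compare with the original:
(A) xy  ->  (x)(3x + y) = 3x^2 + xy   [differs from xy: not invariant]
(B) x  ->  (x) = x   [equals x: invariant]
(C) x - y  ->  (x) - (3x + y) = -2x - y   [differs from x - y: not invariant]
(D) y  ->  (3x + y) = 3x + y   [differs from y: not invariant]

Only option (B), x, is unchanged by the transformation.
A vertical shear moves points parallel to the y-axis, so the x-coordinate (and any function of x alone) is unchanged.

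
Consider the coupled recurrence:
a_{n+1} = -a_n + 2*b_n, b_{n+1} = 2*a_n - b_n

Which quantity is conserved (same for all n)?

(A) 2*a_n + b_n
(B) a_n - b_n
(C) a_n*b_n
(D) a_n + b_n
D

Replace a_n by a_{n+1} = -a_n + 2*b_n and b_n by b_{n+1} = 2*a_n - b_n in each option and simplify:
(A) 2*a_n + b_n  ->  2*(-a_n + 2*b_n) + (2*a_n - b_n) = 3*b_n   [not conserved]
(B) a_n - b_n  ->  (-a_n + 2*b_n) - (2*a_n - b_n) = -3*a_n + 3*b_n   [not conserved]
(C) a_n*b_n  ->  (-a_n + 2*b_n)*(2*a_n - b_n) = -2*a_n^2 + 5*a_n*b_n - 2*b_n^2   [not conserved]
(D) a_n + b_n  ->  (-a_n + 2*b_n) + (2*a_n - b_n) = a_n + b_n   [conserved]

Only (D) a_n + b_n returns to itself after one step, so it is the conserved quantity.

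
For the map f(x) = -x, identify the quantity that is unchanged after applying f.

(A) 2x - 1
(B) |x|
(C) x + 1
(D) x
B

For f(x) = -x:
Applying f replaces x by -x. Since |-x| = |x|, the absolute value is unchanged by f, whereas x -> -x, 2x - 1 -> -2x - 1 and x + 1 -> -x + 1 all change.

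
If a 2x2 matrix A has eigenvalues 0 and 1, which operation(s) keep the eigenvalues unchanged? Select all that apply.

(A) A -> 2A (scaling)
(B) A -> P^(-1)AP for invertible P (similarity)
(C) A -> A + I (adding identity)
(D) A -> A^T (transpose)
B and D

Eigenvalues are preserved by:
1. Similarity transformations: A -> P^(-1)AP (same characteristic polynomial)
2. Transpose: A^T has the same eigenvalues as A

Eigenvalues are NOT preserved by:
- Adding identity: eigenvalues become 0+1, 1+1
- Scaling: eigenvalues become 0, 2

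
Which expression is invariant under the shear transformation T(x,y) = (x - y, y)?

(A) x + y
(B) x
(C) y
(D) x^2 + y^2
C

Under the shear T(x,y) = (x - y, y):
Substitute the transformed coordinates into each option and compare with the original:
(A) x + y  ->  (x - y) + (y) = x   [differs from x + y: not invariant]
(B) x  ->  (x - y) = x - y   [differs from x: not invariant]
(C) y  ->  (y) = y   [equals y: invariant]
(D) x^2 + y^2  ->  (x - y)^2 + (y)^2 = x^2 - 2xy + 2y^2   [differs from x^2 + y^2: not invariant]

Only option (C), y, is unchanged by the transformation.
A horizontal shear moves points parallel to the x-axis, so the y-coordinate (and any function of y alone) is unchanged.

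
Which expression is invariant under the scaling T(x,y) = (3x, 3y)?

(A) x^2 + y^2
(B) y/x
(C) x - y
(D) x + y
B

Under the uniform scaling T(x,y) = (3x, 3y):
Substitute the transformed coordinates into each option and compare with the original:
(A) x^2 + y^2  ->  (3x)^2 + (3y)^2 = 9x^2 + 9y^2   [differs from x^2 + y^2: not invariant]
(B) y/x  ->  (3y)/(3x) = y/x   [equals y/x: invariant]
(C) x - y  ->  (3x) - (3y) = 3x - 3y   [differs from x - y: not invariant]
(D) x + y  ->  (3x) + (3y) = 3x + 3y   [differs from x + y: not invariant]

Only option (B), y/x, is unchanged by the transformation.
The common factor 3 cancels in a ratio of coordinates, while sums, products and sums of squares pick up factors of 3 or 9.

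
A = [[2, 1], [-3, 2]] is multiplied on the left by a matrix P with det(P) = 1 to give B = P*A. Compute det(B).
7

By the multiplicative property of determinants, det(B) = det(P*A) = det(P) * det(A) = det(A),
so the determinant is invariant under multiplication by any determinant-1 matrix; we just need det(A).

det(A) = (2)(2) - (1)(-3) = 4 - (-3) = 7

Therefore det(B) = 1 * 7 = 7.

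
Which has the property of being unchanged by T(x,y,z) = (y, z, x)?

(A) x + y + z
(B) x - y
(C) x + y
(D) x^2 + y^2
A

Apply T(x,y,z) = (y, z, x) to each option, i.e. replace (x, y, z) by the transformed coordinates.
Substitute the transformed coordinates into each option and compare with the original:
(A) x + y + z  ->  (y) + (z) + (x) = x + y + z   [equals x + y + z: invariant]
(B) x - y  ->  (y) - (z) = y - z   [differs from x - y: not invariant]
(C) x + y  ->  (y) + (z) = y + z   [differs from x + y: not invariant]
(D) x^2 + y^2  ->  (y)^2 + (z)^2 = y^2 + z^2   [differs from x^2 + y^2: not invariant]

Only option (A), x + y + z, is unchanged by the transformation.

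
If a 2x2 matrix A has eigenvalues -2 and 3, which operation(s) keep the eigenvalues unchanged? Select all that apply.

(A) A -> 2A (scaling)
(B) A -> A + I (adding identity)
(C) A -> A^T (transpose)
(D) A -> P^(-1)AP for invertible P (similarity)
C and D

Eigenvalues are preserved by:
1. Similarity transformations: A -> P^(-1)AP (same characteristic polynomial)
2. Transpose: A^T has the same eigenvalues as A

Eigenvalues are NOT preserved by:
- Adding identity: eigenvalues become -2+1, 3+1
- Scaling: eigenvalues become -4, 6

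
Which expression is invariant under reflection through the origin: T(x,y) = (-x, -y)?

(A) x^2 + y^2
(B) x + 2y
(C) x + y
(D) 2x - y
A

The map is reflection through the origin: T(x,y) = (-x, -y).
Substitute the transformed coordinates into each option and compare with the original:
(A) x^2 + y^2  ->  (-x)^2 + (-y)^2 = x^2 + y^2   [equals x^2 + y^2: invariant]
(B) x + 2y  ->  (-x) + 2(-y) = -x - 2y   [differs from x + 2y: not invariant]
(C) x + y  ->  (-x) + (-y) = -x - y   [differs from x + y: not invariant]
(D) 2x - y  ->  2(-x) - (-y) = -2x + y   [differs from 2x - y: not invariant]

Only option (A), x^2 + y^2, is unchanged by the transformation.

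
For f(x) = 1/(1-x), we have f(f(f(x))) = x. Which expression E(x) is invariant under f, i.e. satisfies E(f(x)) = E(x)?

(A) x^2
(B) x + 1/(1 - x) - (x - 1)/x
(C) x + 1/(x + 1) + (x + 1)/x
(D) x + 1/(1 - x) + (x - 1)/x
D

Replace x by f(x) = 1/(1 - x) in each option and simplify. As a quick numerical cross-check, also compare E(4) with E(f(4)) = E(-1/3).

(A) x^2  ->  (1/(1 - x))^2 = (x - 1)^(-2); check: E(4) = 16 but E(-1/3) = 1/9.   [not invariant]
(B) x + 1/(1 - x) - (x - 1)/x  ->  (1/(1 - x)) + 1/(1 - (1/(1 - x))) - ((1/(1 - x)) - 1)/(1/(1 - x)) = (x^2(1 - x) - x + (x - 1)^2)/(x(x - 1)); check: E(4) = 35/12 but E(-1/3) = -43/12.   [not invariant]
(C) x + 1/(x + 1) + (x + 1)/x  ->  (1/(1 - x)) + 1/((1/(1 - x)) + 1) + ((1/(1 - x)) + 1)/(1/(1 - x)) = (-x^3 + 6x^2 - 11x + 7)/(x^2 - 3x + 2); check: E(4) = 109/20 but E(-1/3) = -5/6.   [not invariant]
(D) x + 1/(1 - x) + (x - 1)/x  ->  (1/(1 - x)) + 1/(1 - (1/(1 - x))) + ((1/(1 - x)) - 1)/(1/(1 - x)), which simplifies back to x + 1/(1 - x) + (x - 1)/x; check: E(4) = 53/12, E(-1/3) = 53/12.   [invariant]

Only (D) is unchanged. Indeed f(f(x)) = 1/(1 - 1/(1-x)) = (1-x)/(-x) = (x-1)/x, so E(x) = x + f(x) + f(f(x)) is the sum over the whole 3-cycle; applying f just permutes the three terms cyclically (x -> f(x) -> f(f(x)) -> x), leaving the sum unchanged.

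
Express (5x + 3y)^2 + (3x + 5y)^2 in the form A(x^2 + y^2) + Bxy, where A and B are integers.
34(x^2 + y^2) + 60xy

Expanding: (5x + 3y)^2 = 25x^2 + 30xy + 9y^2
(3x + 5y)^2 = 9x^2 + 30xy + 25y^2
Sum = (25+9)(x^2+y^2) + 60xy = 34(x^2 + y^2) + 60xy
This is symmetric in x and y.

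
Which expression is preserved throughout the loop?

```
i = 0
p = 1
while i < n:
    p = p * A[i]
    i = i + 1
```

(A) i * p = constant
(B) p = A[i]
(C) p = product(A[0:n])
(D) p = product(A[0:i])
D

A loop invariant must hold before the first iteration and be re-established by every execution of the body.

(D) p = product(A[0:i]): Initially i = 0 and p = 1 = product of the empty slice A[0:0]. If p = product(A[0:i]) holds at the top of an iteration, the body sets p to product(A[0:i]) * A[i] = product(A[0:i+1]) and then i to i+1, so the property is restored. At exit i = n, giving p = product(A[0:n]).

The other options fail:
(A) i * p = constant: initially i * p = 0, but after one iteration it is 1 * A[0], which is nonzero in general.
(B) p = A[i]: after the first iteration p = A[0] but i = 1; in general p is a product of several elements, not a single one.
(C) p = product(A[0:n]): false before the loop (p = 1, not the full product) -- it only becomes true at exit.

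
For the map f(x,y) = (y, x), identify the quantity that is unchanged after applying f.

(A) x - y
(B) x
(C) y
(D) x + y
D

For f(x,y) = (y, x):
After applying f: x' = y, y' = x. So x' + y' = y + x = x + y.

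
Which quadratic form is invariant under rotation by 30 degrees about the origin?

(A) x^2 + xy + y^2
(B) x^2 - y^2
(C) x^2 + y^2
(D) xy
C

Rotation by 30 degrees sends (x, y) to (sqrt(3)x/2 - y/2, x/2 + sqrt(3)y/2).
Substitute the transformed coordinates into each option and compare with the original:
(A) x^2 + xy + y^2  ->  (sqrt(3)x/2 - y/2)^2 + (sqrt(3)x/2 - y/2)(x/2 + sqrt(3)y/2) + (x/2 + sqrt(3)y/2)^2 = sqrt(3)x^2/4 + x^2 + xy/2 - sqrt(3)y^2/4 + y^2   [differs from x^2 + xy + y^2: not invariant]
(B) x^2 - y^2  ->  (sqrt(3)x/2 - y/2)^2 - (x/2 + sqrt(3)y/2)^2 = x^2/2 - sqrt(3)xy - y^2/2   [differs from x^2 - y^2: not invariant]
(C) x^2 + y^2  ->  (sqrt(3)x/2 - y/2)^2 + (x/2 + sqrt(3)y/2)^2 = x^2 + y^2   [equals x^2 + y^2: invariant]
(D) xy  ->  (sqrt(3)x/2 - y/2)(x/2 + sqrt(3)y/2) = sqrt(3)x^2/4 + xy/2 - sqrt(3)y^2/4   [differs from xy: not invariant]

Only option (C), x^2 + y^2, is unchanged by the transformation.
x^2 + y^2 is the squared distance from the origin, which rotations preserve.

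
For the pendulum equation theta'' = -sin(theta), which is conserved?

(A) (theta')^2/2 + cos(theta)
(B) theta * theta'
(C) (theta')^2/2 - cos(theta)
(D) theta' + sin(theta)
C

A first integral I satisfies dI/dt = 0 along every solution. Differentiate each option and use the equation of motion:
(A) d/dt[(theta')^2/2 + cos(theta)] = theta' theta'' - sin(theta) theta' = -2 theta' sin(theta), not identically 0
(B) d/dt[theta * theta'] = (theta')^2 + theta theta'' = (theta')^2 - theta sin(theta), not identically 0
(C) d/dt[(theta')^2/2 - cos(theta)] = theta' theta'' + sin(theta) theta' = theta'(-sin(theta)) + theta' sin(theta) = 0
(D) d/dt[theta' + sin(theta)] = theta'' + cos(theta) theta' = -sin(theta) + theta' cos(theta), not identically 0

Only (C) has zero time-derivative. This is the total energy: kinetic (theta')^2/2 plus potential -cos(theta).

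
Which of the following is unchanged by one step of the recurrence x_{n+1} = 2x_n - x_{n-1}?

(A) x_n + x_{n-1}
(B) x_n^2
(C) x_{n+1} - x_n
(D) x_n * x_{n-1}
C

For the recurrence x_{n+1} = 2x_n - x_{n-1}:

If x_{n+1} = 2x_n - x_{n-1}, then:
x_{n+1} - x_n = x_n - x_{n-1}
The first difference is constant throughout the sequence.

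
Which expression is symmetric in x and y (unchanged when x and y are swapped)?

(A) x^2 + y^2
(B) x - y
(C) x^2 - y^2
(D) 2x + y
A

A symmetric expression is unchanged when the variables are permuted; here the transformation to test is the swap (x, y) -> (y, x).
Substitute the transformed coordinates into each option and compare with the original:
(A) x^2 + y^2  ->  (y)^2 + (x)^2 = x^2 + y^2   [equals x^2 + y^2: invariant]
(B) x - y  ->  (y) - (x) = -x + y   [differs from x - y: not invariant]
(C) x^2 - y^2  ->  (y)^2 - (x)^2 = -x^2 + y^2   [differs from x^2 - y^2: not invariant]
(D) 2x + y  ->  2(y) + (x) = x + 2y   [differs from 2x + y: not invariant]

Only option (A), x^2 + y^2, is unchanged by the transformation.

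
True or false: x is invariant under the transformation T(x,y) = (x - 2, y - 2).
False

Substitute T(x,y) = (x - 2, y - 2) into the expression and compare with the original.

Original: x
After applying T: (x - 2) = x - 2

This differs from the original x (difference: -2), so the expression is NOT invariant.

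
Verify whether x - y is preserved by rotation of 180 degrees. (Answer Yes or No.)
No

Applying rotation by 180 degrees: x' = x*cos(180 degrees) - y*sin(180 degrees) = -x, y' = x*sin(180 degrees) + y*cos(180 degrees) = -y

Substituting into x - y:
(-x) - (-y)
= -x + y

This differs from the original expression x - y, so it is NOT invariant.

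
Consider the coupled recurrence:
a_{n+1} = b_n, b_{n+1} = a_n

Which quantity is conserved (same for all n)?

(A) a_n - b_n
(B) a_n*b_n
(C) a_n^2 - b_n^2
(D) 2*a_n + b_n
B

Replace a_n by a_{n+1} = b_n and b_n by b_{n+1} = a_n in each option and simplify:
(A) a_n - b_n  ->  (b_n) - (a_n) = -a_n + b_n   [not conserved]
(B) a_n*b_n  ->  (b_n)*(a_n) = a_n*b_n   [conserved]
(C) a_n^2 - b_n^2  ->  (b_n)^2 - (a_n)^2 = -a_n^2 + b_n^2   [not conserved]
(D) 2*a_n + b_n  ->  2*(b_n) + (a_n) = a_n + 2*b_n   [not conserved]

Only (B) a_n*b_n returns to itself after one step, so it is the conserved quantity.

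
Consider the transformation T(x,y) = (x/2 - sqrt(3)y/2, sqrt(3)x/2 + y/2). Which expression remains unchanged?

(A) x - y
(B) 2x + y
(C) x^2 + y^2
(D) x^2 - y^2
C

An expression E(x,y) is invariant under T if E(T(x,y)) = E(x,y). Here T(x,y) = (x/2 - sqrt(3)y/2, sqrt(3)x/2 + y/2).
Substitute the transformed coordinates into each option and compare with the original:
(A) x - y  ->  (x/2 - sqrt(3)y/2) - (sqrt(3)x/2 + y/2) = -sqrt(3)x/2 + x/2 - sqrt(3)y/2 - y/2   [differs from x - y: not invariant]
(B) 2x + y  ->  2(x/2 - sqrt(3)y/2) + (sqrt(3)x/2 + y/2) = sqrt(3)x/2 + x - sqrt(3)y + y/2   [differs from 2x + y: not invariant]
(C) x^2 + y^2  ->  (x/2 - sqrt(3)y/2)^2 + (sqrt(3)x/2 + y/2)^2 = x^2 + y^2   [equals x^2 + y^2: invariant]
(D) x^2 - y^2  ->  (x/2 - sqrt(3)y/2)^2 - (sqrt(3)x/2 + y/2)^2 = -x^2/2 - sqrt(3)xy + y^2/2   [differs from x^2 - y^2: not invariant]

Only option (C), x^2 + y^2, is unchanged by the transformation.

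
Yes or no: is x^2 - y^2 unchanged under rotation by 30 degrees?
No

Applying rotation by 30 degrees: x' = x*cos(30 degrees) - y*sin(30 degrees) = sqrt(3)x/2 - y/2, y' = x*sin(30 degrees) + y*cos(30 degrees) = x/2 + sqrt(3)y/2

Substituting into x^2 - y^2:
(sqrt(3)x/2 - y/2)^2 - (x/2 + sqrt(3)y/2)^2
= x^2/2 - sqrt(3)xy - y^2/2

This differs from the original expression x^2 - y^2, so it is NOT invariant.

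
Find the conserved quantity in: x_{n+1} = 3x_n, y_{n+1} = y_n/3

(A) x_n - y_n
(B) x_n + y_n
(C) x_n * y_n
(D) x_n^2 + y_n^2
C

For the recurrence x_{n+1} = 3x_n, y_{n+1} = y_n/3:

x_{n+1} * y_{n+1} = (3x_n) * (y_n/3) = x_n * y_n
The product is conserved.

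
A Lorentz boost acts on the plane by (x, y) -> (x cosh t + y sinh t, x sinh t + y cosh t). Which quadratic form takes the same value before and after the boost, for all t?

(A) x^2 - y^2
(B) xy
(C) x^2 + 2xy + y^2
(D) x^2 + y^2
A

Write x' = x cosh t + y sinh t, y' = x sinh t + y cosh t and substitute into each option:
(A) x^2 - y^2: (x cosh t + y sinh t)^2 - (x sinh t + y cosh t)^2 = x^2(cosh^2 t - sinh^2 t) + 2xy(cosh t sinh t - sinh t cosh t) + y^2(sinh^2 t - cosh^2 t) = x^2 - y^2   [invariant, using cosh^2 t - sinh^2 t = 1]
(B) xy: (x cosh t + y sinh t)(x sinh t + y cosh t) = xy(cosh^2 t + sinh^2 t) + (x^2 + y^2) sinh t cosh t = xy cosh 2t + (x^2 + y^2)(sinh 2t)/2   [not invariant for t != 0]
(C) x^2 + 2xy + y^2: (x' + y')^2 with x' + y' = (x + y)(cosh t + sinh t) = (x + y)e^t, so it becomes (x + y)^2 e^(2t)   [not invariant for t != 0]
(D) x^2 + y^2: (x cosh t + y sinh t)^2 + (x sinh t + y cosh t)^2 = (x^2 + y^2)(cosh^2 t + sinh^2 t) + 4xy sinh t cosh t = (x^2 + y^2) cosh 2t + 2xy sinh 2t   [not invariant for t != 0]

Only (A) x^2 - y^2 is unchanged; it is the Minkowski form preserved by Lorentz boosts, just as x^2 + y^2 is preserved by ordinary rotations.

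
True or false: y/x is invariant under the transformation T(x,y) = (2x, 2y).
True

Substitute T(x,y) = (2x, 2y) into the expression and compare with the original.

Original: y/x
After applying T: (2y)/(2x) = y/x

This is identical to the original y/x, so the expression is invariant.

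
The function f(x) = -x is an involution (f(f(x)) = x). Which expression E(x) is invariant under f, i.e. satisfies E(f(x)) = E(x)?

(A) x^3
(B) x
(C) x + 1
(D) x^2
D

Replace x by f(x) = -x in each option and simplify. As a quick numerical cross-check, also compare E(4) with E(f(4)) = E(-4).

(A) x^3  ->  (-x)^3 = -x^3; check: E(4) = 64 but E(-4) = -64.   [not invariant]
(B) x  ->  (-x) = -x; check: E(4) = 4 but E(-4) = -4.   [not invariant]
(C) x + 1  ->  (-x) + 1 = 1 - x; check: E(4) = 5 but E(-4) = -3.   [not invariant]
(D) x^2  ->  (-x)^2, which simplifies back to x^2; check: E(4) = 16, E(-4) = 16.   [invariant]

Only (D) is unchanged. E is symmetric under swapping x with f(x) = -x, which is exactly what an involution does.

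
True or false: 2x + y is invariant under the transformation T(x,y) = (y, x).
False

Substitute T(x,y) = (y, x) into the expression and compare with the original.

Original: 2x + y
After applying T: 2(y) + (x) = x + 2y

This differs from the original 2x + y (difference: -x + y), so the expression is NOT invariant.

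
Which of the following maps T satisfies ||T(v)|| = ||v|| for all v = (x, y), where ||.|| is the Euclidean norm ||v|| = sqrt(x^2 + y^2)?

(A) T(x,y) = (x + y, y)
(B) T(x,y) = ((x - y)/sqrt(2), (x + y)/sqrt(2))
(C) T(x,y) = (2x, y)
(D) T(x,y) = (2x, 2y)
B

A transformation preserves a norm if ||T(v)|| = ||v|| for every v; a single vector where the norm changes rules an option out.

(A) T(x,y) = (x + y, y): v = (0, 1) has norm sqrt((0)^2 + (1)^2) = 1, but T(v) = (1, 1) has norm sqrt(2) -- not preserved.
(B) T(x,y) = ((x - y)/sqrt(2), (x + y)/sqrt(2)): preserves the norm -- it is an orthogonal map (a rotation/reflection), and (sqrt(2)(x - y)/2)^2 + (sqrt(2)(x + y)/2)^2 simplifies to x^2 + y^2.
(C) T(x,y) = (2x, y): v = (1, 0) has norm sqrt((1)^2 + (0)^2) = 1, but T(v) = (2, 0) has norm 2 -- not preserved.
(D) T(x,y) = (2x, 2y): v = (1, 0) has norm sqrt((1)^2 + (0)^2) = 1, but T(v) = (2, 0) has norm 2 -- not preserved.

Therefore the answer is (B).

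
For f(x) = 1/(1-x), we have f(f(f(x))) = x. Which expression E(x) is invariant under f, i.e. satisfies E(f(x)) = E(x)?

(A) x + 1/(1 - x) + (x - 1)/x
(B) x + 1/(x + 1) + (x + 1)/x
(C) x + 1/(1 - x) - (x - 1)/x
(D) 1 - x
A

Replace x by f(x) = 1/(1 - x) in each option and simplify. As a quick numerical cross-check, also compare E(4) with E(f(4)) = E(-1/3).

(A) x + 1/(1 - x) + (x - 1)/x  ->  (1/(1 - x)) + 1/(1 - (1/(1 - x))) + ((1/(1 - x)) - 1)/(1/(1 - x)), which simplifies back to x + 1/(1 - x) + (x - 1)/x; check: E(4) = 53/12, E(-1/3) = 53/12.   [invariant]
(B) x + 1/(x + 1) + (x + 1)/x  ->  (1/(1 - x)) + 1/((1/(1 - x)) + 1) + ((1/(1 - x)) + 1)/(1/(1 - x)) = (-x^3 + 6x^2 - 11x + 7)/(x^2 - 3x + 2); check: E(4) = 109/20 but E(-1/3) = -5/6.   [not invariant]
(C) x + 1/(1 - x) - (x - 1)/x  ->  (1/(1 - x)) + 1/(1 - (1/(1 - x))) - ((1/(1 - x)) - 1)/(1/(1 - x)) = (x^2(1 - x) - x + (x - 1)^2)/(x(x - 1)); check: E(4) = 35/12 but E(-1/3) = -43/12.   [not invariant]
(D) 1 - x  ->  1 - (1/(1 - x)) = x/(x - 1); check: E(4) = -3 but E(-1/3) = 4/3.   [not invariant]

Only (A) is unchanged. Indeed f(f(x)) = 1/(1 - 1/(1-x)) = (1-x)/(-x) = (x-1)/x, so E(x) = x + f(x) + f(f(x)) is the sum over the whole 3-cycle; applying f just permutes the three terms cyclically (x -> f(x) -> f(f(x)) -> x), leaving the sum unchanged.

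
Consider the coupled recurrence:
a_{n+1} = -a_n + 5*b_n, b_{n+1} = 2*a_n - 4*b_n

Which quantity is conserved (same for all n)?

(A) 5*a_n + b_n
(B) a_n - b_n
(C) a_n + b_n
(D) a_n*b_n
C

Replace a_n by a_{n+1} = -a_n + 5*b_n and b_n by b_{n+1} = 2*a_n - 4*b_n in each option and simplify:
(A) 5*a_n + b_n  ->  5*(-a_n + 5*b_n) + (2*a_n - 4*b_n) = -3*a_n + 21*b_n   [not conserved]
(B) a_n - b_n  ->  (-a_n + 5*b_n) - (2*a_n - 4*b_n) = -3*a_n + 9*b_n   [not conserved]
(C) a_n + b_n  ->  (-a_n + 5*b_n) + (2*a_n - 4*b_n) = a_n + b_n   [conserved]
(D) a_n*b_n  ->  (-a_n + 5*b_n)*(2*a_n - 4*b_n) = -2*a_n^2 + 14*a_n*b_n - 20*b_n^2   [not conserved]

Only (C) a_n + b_n returns to itself after one step, so it is the conserved quantity.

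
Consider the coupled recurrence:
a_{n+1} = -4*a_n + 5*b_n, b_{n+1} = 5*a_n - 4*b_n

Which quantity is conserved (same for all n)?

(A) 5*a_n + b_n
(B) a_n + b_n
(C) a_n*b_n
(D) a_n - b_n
B

Replace a_n by a_{n+1} = -4*a_n + 5*b_n and b_n by b_{n+1} = 5*a_n - 4*b_n in each option and simplify:
(A) 5*a_n + b_n  ->  5*(-4*a_n + 5*b_n) + (5*a_n - 4*b_n) = -15*a_n + 21*b_n   [not conserved]
(B) a_n + b_n  ->  (-4*a_n + 5*b_n) + (5*a_n - 4*b_n) = a_n + b_n   [conserved]
(C) a_n*b_n  ->  (-4*a_n + 5*b_n)*(5*a_n - 4*b_n) = -20*a_n^2 + 41*a_n*b_n - 20*b_n^2   [not conserved]
(D) a_n - b_n  ->  (-4*a_n + 5*b_n) - (5*a_n - 4*b_n) = -9*a_n + 9*b_n   [not conserved]

Only (B) a_n + b_n returns to itself after one step, so it is the conserved quantity.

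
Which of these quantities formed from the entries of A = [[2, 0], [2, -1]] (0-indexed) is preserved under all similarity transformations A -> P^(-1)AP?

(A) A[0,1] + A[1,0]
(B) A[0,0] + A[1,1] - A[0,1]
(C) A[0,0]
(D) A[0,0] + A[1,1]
D

A[0,0] + A[1,1] is the trace of A. By the cyclic property of the trace, tr(P^(-1)AP) = tr(APP^(-1)) = tr(A), so it is the same for every matrix similar to A.

The other combinations are not similarity invariants. For example, take P = [[1, -1], [0, 1]] (det P = 1), so P^(-1) = [[1, 1], [0, 1]] and
B = P^(-1)AP = [[4, -5], [2, -3]].
Evaluating each option on A and on B:
(A) A[0,1] + A[1,0]: 2 for A, -3 for B -> changes
(B) A[0,0] + A[1,1] - A[0,1]: 1 for A, 6 for B -> changes
(C) A[0,0]: 2 for A, 4 for B -> changes
(D) A[0,0] + A[1,1]: 1 for A, 1 for B -> unchanged

Only (D) A[0,0] + A[1,1] = 1 survives (and it does so for every P, not just this one), so it is the invariant.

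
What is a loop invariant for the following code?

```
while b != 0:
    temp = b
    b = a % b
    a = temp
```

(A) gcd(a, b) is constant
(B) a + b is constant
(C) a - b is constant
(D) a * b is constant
A

A loop invariant must hold before the first iteration and be re-established by every execution of the body.

(A) gcd(a, b) is constant: One iteration replaces (a, b) by (b, a mod b). Since a mod b = a - q*b for an integer q, any common divisor of a and b divides b and a mod b, and conversely; hence gcd(b, a mod b) = gcd(a, b). For instance (34, 7) -> (7, 6) keeps gcd = 1. At exit b = 0 and a = gcd of the original inputs.

The other options fail:
(B) a + b is constant: e.g. (a, b) = (34, 7) -> (7, 6): the sum goes from 41 to 13.
(C) a - b is constant: e.g. (a, b) = (34, 7) -> (7, 6): the difference goes from 27 to 1.
(D) a * b is constant: e.g. (a, b) = (34, 7) -> (7, 6): the product goes from 238 to 42.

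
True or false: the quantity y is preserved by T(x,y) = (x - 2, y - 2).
False

Substitute T(x,y) = (x - 2, y - 2) into the expression and compare with the original.

Original: y
After applying T: (y - 2) = y - 2

This differs from the original y (difference: -2), so the expression is NOT invariant.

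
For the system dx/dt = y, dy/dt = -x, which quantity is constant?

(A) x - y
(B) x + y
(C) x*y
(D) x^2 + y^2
D

A first integral I satisfies dI/dt = 0 along every solution. Differentiate each option and use the equation of motion:
(A) d/dt[x - y] = y - (-x) = x + y, not identically 0
(B) d/dt[x + y] = y + (-x) = y - x, not identically 0
(C) d/dt[x*y] = (dx/dt)y + x(dy/dt) = y^2 - x^2, not identically 0
(D) d/dt[x^2 + y^2] = 2x*dx/dt + 2y*dy/dt = 2x*y + 2y*(-x) = 0

Only (D) has zero time-derivative. So x^2 + y^2 (the squared radius; trajectories are circles) is the conserved quantity.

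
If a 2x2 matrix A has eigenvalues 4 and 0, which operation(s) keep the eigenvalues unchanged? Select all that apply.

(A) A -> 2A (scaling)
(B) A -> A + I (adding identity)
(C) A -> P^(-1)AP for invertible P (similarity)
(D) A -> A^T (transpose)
C and D

Eigenvalues are preserved by:
1. Similarity transformations: A -> P^(-1)AP (same characteristic polynomial)
2. Transpose: A^T has the same eigenvalues as A

Eigenvalues are NOT preserved by:
- Adding identity: eigenvalues become 4+1, 0+1
- Scaling: eigenvalues become 8, 0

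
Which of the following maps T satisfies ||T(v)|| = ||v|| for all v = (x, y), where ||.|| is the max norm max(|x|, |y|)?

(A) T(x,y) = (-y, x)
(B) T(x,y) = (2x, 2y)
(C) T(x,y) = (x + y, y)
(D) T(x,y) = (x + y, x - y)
A

A transformation preserves a norm if ||T(v)|| = ||v|| for every v; a single vector where the norm changes rules an option out.

(A) T(x,y) = (-y, x): preserves the norm -- it only permutes the coordinates and/or flips signs, which leaves max(|x|, |y|) unchanged.
(B) T(x,y) = (2x, 2y): v = (1, 0) has norm max(|1|, |0|) = 1, but T(v) = (2, 0) has norm 2 -- not preserved.
(C) T(x,y) = (x + y, y): v = (1, 1) has norm max(|1|, |1|) = 1, but T(v) = (2, 1) has norm 2 -- not preserved.
(D) T(x,y) = (x + y, x - y): v = (1, 1) has norm max(|1|, |1|) = 1, but T(v) = (2, 0) has norm 2 -- not preserved.

Therefore the answer is (A).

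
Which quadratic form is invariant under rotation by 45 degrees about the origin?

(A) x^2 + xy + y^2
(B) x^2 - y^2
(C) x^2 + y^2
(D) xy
C

Rotation by 45 degrees sends (x, y) to (sqrt(2)x/2 - sqrt(2)y/2, sqrt(2)x/2 + sqrt(2)y/2).
Substitute the transformed coordinates into each option and compare with the original:
(A) x^2 + xy + y^2  ->  (sqrt(2)x/2 - sqrt(2)y/2)^2 + (sqrt(2)x/2 - sqrt(2)y/2)(sqrt(2)x/2 + sqrt(2)y/2) + (sqrt(2)x/2 + sqrt(2)y/2)^2 = 3x^2/2 + y^2/2   [differs from x^2 + xy + y^2: not invariant]
(B) x^2 - y^2  ->  (sqrt(2)x/2 - sqrt(2)y/2)^2 - (sqrt(2)x/2 + sqrt(2)y/2)^2 = -2xy   [differs from x^2 - y^2: not invariant]
(C) x^2 + y^2  ->  (sqrt(2)x/2 - sqrt(2)y/2)^2 + (sqrt(2)x/2 + sqrt(2)y/2)^2 = x^2 + y^2   [equals x^2 + y^2: invariant]
(D) xy  ->  (sqrt(2)x/2 - sqrt(2)y/2)(sqrt(2)x/2 + sqrt(2)y/2) = x^2/2 - y^2/2   [differs from xy: not invariant]

Only option (C), x^2 + y^2, is unchanged by the transformation.
x^2 + y^2 is the squared distance from the origin, which rotations preserve.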